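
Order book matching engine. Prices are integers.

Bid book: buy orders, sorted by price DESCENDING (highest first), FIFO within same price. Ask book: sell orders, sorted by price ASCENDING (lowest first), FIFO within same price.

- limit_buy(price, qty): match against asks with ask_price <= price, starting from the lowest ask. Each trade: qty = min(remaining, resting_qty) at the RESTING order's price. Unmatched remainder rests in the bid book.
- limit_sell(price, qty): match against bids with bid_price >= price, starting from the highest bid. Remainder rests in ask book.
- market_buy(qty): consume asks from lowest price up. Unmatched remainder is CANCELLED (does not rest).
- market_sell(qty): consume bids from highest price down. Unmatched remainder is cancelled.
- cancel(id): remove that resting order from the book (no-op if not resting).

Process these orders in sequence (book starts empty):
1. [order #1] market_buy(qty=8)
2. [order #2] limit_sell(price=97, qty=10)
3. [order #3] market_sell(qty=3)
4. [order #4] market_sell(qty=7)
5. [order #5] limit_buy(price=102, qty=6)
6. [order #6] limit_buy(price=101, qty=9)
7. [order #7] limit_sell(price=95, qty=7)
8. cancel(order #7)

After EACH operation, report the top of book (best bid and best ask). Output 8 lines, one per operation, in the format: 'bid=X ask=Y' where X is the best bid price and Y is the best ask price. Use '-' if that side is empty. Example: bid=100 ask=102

Answer: bid=- ask=-
bid=- ask=97
bid=- ask=97
bid=- ask=97
bid=- ask=97
bid=101 ask=-
bid=- ask=95
bid=- ask=-

Derivation:
After op 1 [order #1] market_buy(qty=8): fills=none; bids=[-] asks=[-]
After op 2 [order #2] limit_sell(price=97, qty=10): fills=none; bids=[-] asks=[#2:10@97]
After op 3 [order #3] market_sell(qty=3): fills=none; bids=[-] asks=[#2:10@97]
After op 4 [order #4] market_sell(qty=7): fills=none; bids=[-] asks=[#2:10@97]
After op 5 [order #5] limit_buy(price=102, qty=6): fills=#5x#2:6@97; bids=[-] asks=[#2:4@97]
After op 6 [order #6] limit_buy(price=101, qty=9): fills=#6x#2:4@97; bids=[#6:5@101] asks=[-]
After op 7 [order #7] limit_sell(price=95, qty=7): fills=#6x#7:5@101; bids=[-] asks=[#7:2@95]
After op 8 cancel(order #7): fills=none; bids=[-] asks=[-]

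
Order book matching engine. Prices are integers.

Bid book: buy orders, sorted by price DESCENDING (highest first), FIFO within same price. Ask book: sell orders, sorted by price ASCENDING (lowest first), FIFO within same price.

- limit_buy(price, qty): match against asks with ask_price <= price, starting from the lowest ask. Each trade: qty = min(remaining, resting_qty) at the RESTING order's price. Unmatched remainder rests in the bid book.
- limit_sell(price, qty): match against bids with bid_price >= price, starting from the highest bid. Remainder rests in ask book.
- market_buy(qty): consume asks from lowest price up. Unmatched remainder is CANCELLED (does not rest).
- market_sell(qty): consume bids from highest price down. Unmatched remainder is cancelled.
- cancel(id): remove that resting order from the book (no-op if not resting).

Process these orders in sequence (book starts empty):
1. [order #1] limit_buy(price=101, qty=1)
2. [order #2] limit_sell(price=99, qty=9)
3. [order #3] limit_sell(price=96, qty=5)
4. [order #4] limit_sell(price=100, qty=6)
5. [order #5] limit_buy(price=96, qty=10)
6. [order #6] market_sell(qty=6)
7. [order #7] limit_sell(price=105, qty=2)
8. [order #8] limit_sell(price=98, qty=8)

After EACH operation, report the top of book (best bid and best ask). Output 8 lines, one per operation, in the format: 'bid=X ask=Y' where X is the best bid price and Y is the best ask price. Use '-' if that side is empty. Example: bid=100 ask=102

After op 1 [order #1] limit_buy(price=101, qty=1): fills=none; bids=[#1:1@101] asks=[-]
After op 2 [order #2] limit_sell(price=99, qty=9): fills=#1x#2:1@101; bids=[-] asks=[#2:8@99]
After op 3 [order #3] limit_sell(price=96, qty=5): fills=none; bids=[-] asks=[#3:5@96 #2:8@99]
After op 4 [order #4] limit_sell(price=100, qty=6): fills=none; bids=[-] asks=[#3:5@96 #2:8@99 #4:6@100]
After op 5 [order #5] limit_buy(price=96, qty=10): fills=#5x#3:5@96; bids=[#5:5@96] asks=[#2:8@99 #4:6@100]
After op 6 [order #6] market_sell(qty=6): fills=#5x#6:5@96; bids=[-] asks=[#2:8@99 #4:6@100]
After op 7 [order #7] limit_sell(price=105, qty=2): fills=none; bids=[-] asks=[#2:8@99 #4:6@100 #7:2@105]
After op 8 [order #8] limit_sell(price=98, qty=8): fills=none; bids=[-] asks=[#8:8@98 #2:8@99 #4:6@100 #7:2@105]

Answer: bid=101 ask=-
bid=- ask=99
bid=- ask=96
bid=- ask=96
bid=96 ask=99
bid=- ask=99
bid=- ask=99
bid=- ask=98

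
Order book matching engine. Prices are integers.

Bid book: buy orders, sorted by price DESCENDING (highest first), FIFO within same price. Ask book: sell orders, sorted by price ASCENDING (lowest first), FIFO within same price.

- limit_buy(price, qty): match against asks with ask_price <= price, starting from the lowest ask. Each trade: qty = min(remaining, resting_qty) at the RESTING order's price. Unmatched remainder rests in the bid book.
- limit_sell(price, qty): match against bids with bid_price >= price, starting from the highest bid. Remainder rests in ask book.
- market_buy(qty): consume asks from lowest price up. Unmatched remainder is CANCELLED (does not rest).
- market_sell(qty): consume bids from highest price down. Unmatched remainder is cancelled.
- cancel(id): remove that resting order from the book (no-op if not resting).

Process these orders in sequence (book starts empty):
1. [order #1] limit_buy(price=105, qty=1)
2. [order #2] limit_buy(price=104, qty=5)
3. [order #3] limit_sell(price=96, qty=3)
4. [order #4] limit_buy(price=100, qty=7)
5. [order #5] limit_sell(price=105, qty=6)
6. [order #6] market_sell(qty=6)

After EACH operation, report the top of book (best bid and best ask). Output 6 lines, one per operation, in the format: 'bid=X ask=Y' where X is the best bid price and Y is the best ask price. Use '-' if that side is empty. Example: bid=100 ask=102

Answer: bid=105 ask=-
bid=105 ask=-
bid=104 ask=-
bid=104 ask=-
bid=104 ask=105
bid=100 ask=105

Derivation:
After op 1 [order #1] limit_buy(price=105, qty=1): fills=none; bids=[#1:1@105] asks=[-]
After op 2 [order #2] limit_buy(price=104, qty=5): fills=none; bids=[#1:1@105 #2:5@104] asks=[-]
After op 3 [order #3] limit_sell(price=96, qty=3): fills=#1x#3:1@105 #2x#3:2@104; bids=[#2:3@104] asks=[-]
After op 4 [order #4] limit_buy(price=100, qty=7): fills=none; bids=[#2:3@104 #4:7@100] asks=[-]
After op 5 [order #5] limit_sell(price=105, qty=6): fills=none; bids=[#2:3@104 #4:7@100] asks=[#5:6@105]
After op 6 [order #6] market_sell(qty=6): fills=#2x#6:3@104 #4x#6:3@100; bids=[#4:4@100] asks=[#5:6@105]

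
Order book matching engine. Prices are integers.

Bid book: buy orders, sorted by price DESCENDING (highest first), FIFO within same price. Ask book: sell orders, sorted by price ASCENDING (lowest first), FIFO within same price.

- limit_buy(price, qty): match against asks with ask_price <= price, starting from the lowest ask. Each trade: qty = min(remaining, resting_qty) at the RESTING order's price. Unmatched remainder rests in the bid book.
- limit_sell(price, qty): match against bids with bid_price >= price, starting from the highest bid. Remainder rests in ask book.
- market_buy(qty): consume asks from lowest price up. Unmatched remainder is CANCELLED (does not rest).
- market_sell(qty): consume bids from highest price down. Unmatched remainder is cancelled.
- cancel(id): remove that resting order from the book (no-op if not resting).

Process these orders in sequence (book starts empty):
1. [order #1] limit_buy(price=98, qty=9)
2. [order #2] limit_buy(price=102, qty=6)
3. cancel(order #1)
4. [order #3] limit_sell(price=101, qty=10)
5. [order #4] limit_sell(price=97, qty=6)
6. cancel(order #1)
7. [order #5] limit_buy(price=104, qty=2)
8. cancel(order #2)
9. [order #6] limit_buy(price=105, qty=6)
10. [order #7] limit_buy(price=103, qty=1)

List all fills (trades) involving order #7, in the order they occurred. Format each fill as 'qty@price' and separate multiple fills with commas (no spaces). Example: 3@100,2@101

Answer: 1@101

Derivation:
After op 1 [order #1] limit_buy(price=98, qty=9): fills=none; bids=[#1:9@98] asks=[-]
After op 2 [order #2] limit_buy(price=102, qty=6): fills=none; bids=[#2:6@102 #1:9@98] asks=[-]
After op 3 cancel(order #1): fills=none; bids=[#2:6@102] asks=[-]
After op 4 [order #3] limit_sell(price=101, qty=10): fills=#2x#3:6@102; bids=[-] asks=[#3:4@101]
After op 5 [order #4] limit_sell(price=97, qty=6): fills=none; bids=[-] asks=[#4:6@97 #3:4@101]
After op 6 cancel(order #1): fills=none; bids=[-] asks=[#4:6@97 #3:4@101]
After op 7 [order #5] limit_buy(price=104, qty=2): fills=#5x#4:2@97; bids=[-] asks=[#4:4@97 #3:4@101]
After op 8 cancel(order #2): fills=none; bids=[-] asks=[#4:4@97 #3:4@101]
After op 9 [order #6] limit_buy(price=105, qty=6): fills=#6x#4:4@97 #6x#3:2@101; bids=[-] asks=[#3:2@101]
After op 10 [order #7] limit_buy(price=103, qty=1): fills=#7x#3:1@101; bids=[-] asks=[#3:1@101]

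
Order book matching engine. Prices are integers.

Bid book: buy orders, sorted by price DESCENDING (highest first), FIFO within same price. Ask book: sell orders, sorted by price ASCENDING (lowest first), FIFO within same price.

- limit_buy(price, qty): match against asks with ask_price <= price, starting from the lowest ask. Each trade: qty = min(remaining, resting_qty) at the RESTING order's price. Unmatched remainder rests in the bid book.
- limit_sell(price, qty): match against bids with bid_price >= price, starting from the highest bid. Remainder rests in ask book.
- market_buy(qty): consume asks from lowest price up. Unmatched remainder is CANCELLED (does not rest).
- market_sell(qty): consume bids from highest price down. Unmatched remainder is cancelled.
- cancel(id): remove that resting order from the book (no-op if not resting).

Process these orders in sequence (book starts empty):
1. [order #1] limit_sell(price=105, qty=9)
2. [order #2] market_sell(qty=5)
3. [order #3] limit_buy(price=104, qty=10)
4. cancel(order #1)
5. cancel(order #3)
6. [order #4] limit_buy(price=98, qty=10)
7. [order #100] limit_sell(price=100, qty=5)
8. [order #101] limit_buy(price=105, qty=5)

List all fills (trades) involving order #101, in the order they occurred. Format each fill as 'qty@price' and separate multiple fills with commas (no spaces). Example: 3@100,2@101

After op 1 [order #1] limit_sell(price=105, qty=9): fills=none; bids=[-] asks=[#1:9@105]
After op 2 [order #2] market_sell(qty=5): fills=none; bids=[-] asks=[#1:9@105]
After op 3 [order #3] limit_buy(price=104, qty=10): fills=none; bids=[#3:10@104] asks=[#1:9@105]
After op 4 cancel(order #1): fills=none; bids=[#3:10@104] asks=[-]
After op 5 cancel(order #3): fills=none; bids=[-] asks=[-]
After op 6 [order #4] limit_buy(price=98, qty=10): fills=none; bids=[#4:10@98] asks=[-]
After op 7 [order #100] limit_sell(price=100, qty=5): fills=none; bids=[#4:10@98] asks=[#100:5@100]
After op 8 [order #101] limit_buy(price=105, qty=5): fills=#101x#100:5@100; bids=[#4:10@98] asks=[-]

Answer: 5@100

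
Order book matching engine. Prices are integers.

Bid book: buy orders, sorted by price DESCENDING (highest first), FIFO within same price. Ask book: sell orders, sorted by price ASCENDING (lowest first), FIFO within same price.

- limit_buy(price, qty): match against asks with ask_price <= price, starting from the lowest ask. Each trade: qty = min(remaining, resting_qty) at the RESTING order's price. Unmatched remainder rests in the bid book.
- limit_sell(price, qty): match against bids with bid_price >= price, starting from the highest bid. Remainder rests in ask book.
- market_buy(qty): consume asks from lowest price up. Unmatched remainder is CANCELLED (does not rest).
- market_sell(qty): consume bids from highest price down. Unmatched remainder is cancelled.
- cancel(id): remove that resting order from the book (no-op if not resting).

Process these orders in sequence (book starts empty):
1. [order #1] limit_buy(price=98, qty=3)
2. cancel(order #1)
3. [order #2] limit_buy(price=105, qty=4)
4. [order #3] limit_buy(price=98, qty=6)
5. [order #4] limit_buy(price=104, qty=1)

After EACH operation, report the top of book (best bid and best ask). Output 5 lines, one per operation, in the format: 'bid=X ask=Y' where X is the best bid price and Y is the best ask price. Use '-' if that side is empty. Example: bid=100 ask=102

Answer: bid=98 ask=-
bid=- ask=-
bid=105 ask=-
bid=105 ask=-
bid=105 ask=-

Derivation:
After op 1 [order #1] limit_buy(price=98, qty=3): fills=none; bids=[#1:3@98] asks=[-]
After op 2 cancel(order #1): fills=none; bids=[-] asks=[-]
After op 3 [order #2] limit_buy(price=105, qty=4): fills=none; bids=[#2:4@105] asks=[-]
After op 4 [order #3] limit_buy(price=98, qty=6): fills=none; bids=[#2:4@105 #3:6@98] asks=[-]
After op 5 [order #4] limit_buy(price=104, qty=1): fills=none; bids=[#2:4@105 #4:1@104 #3:6@98] asks=[-]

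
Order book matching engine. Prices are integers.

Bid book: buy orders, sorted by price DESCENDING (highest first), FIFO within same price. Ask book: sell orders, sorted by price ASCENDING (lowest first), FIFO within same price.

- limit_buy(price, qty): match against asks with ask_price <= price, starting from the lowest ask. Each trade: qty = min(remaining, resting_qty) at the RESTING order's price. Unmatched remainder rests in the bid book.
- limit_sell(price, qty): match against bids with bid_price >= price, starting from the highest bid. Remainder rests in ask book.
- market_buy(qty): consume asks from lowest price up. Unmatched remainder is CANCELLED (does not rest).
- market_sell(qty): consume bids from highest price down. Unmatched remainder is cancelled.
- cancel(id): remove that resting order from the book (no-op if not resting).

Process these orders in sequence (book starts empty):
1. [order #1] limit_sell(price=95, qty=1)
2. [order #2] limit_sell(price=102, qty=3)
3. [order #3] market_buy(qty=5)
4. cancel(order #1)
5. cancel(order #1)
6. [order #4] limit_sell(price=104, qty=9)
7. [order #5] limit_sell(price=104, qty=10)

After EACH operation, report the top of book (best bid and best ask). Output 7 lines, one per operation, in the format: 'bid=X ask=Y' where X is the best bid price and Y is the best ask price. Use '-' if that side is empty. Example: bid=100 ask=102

After op 1 [order #1] limit_sell(price=95, qty=1): fills=none; bids=[-] asks=[#1:1@95]
After op 2 [order #2] limit_sell(price=102, qty=3): fills=none; bids=[-] asks=[#1:1@95 #2:3@102]
After op 3 [order #3] market_buy(qty=5): fills=#3x#1:1@95 #3x#2:3@102; bids=[-] asks=[-]
After op 4 cancel(order #1): fills=none; bids=[-] asks=[-]
After op 5 cancel(order #1): fills=none; bids=[-] asks=[-]
After op 6 [order #4] limit_sell(price=104, qty=9): fills=none; bids=[-] asks=[#4:9@104]
After op 7 [order #5] limit_sell(price=104, qty=10): fills=none; bids=[-] asks=[#4:9@104 #5:10@104]

Answer: bid=- ask=95
bid=- ask=95
bid=- ask=-
bid=- ask=-
bid=- ask=-
bid=- ask=104
bid=- ask=104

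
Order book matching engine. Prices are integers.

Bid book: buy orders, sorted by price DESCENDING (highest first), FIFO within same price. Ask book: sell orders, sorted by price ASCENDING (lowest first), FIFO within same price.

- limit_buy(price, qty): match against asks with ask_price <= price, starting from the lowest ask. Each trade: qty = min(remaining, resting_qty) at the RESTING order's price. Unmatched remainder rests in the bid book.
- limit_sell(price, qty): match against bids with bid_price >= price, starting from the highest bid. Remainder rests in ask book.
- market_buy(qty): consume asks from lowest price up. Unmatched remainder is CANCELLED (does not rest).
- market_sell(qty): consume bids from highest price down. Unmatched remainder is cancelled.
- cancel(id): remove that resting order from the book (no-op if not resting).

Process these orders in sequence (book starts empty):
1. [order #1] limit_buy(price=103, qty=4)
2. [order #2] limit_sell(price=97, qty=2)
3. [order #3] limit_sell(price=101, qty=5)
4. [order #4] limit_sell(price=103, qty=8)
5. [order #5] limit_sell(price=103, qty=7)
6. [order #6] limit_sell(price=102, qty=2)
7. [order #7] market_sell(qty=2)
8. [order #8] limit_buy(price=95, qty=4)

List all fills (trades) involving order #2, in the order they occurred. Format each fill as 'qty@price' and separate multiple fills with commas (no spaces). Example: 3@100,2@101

After op 1 [order #1] limit_buy(price=103, qty=4): fills=none; bids=[#1:4@103] asks=[-]
After op 2 [order #2] limit_sell(price=97, qty=2): fills=#1x#2:2@103; bids=[#1:2@103] asks=[-]
After op 3 [order #3] limit_sell(price=101, qty=5): fills=#1x#3:2@103; bids=[-] asks=[#3:3@101]
After op 4 [order #4] limit_sell(price=103, qty=8): fills=none; bids=[-] asks=[#3:3@101 #4:8@103]
After op 5 [order #5] limit_sell(price=103, qty=7): fills=none; bids=[-] asks=[#3:3@101 #4:8@103 #5:7@103]
After op 6 [order #6] limit_sell(price=102, qty=2): fills=none; bids=[-] asks=[#3:3@101 #6:2@102 #4:8@103 #5:7@103]
After op 7 [order #7] market_sell(qty=2): fills=none; bids=[-] asks=[#3:3@101 #6:2@102 #4:8@103 #5:7@103]
After op 8 [order #8] limit_buy(price=95, qty=4): fills=none; bids=[#8:4@95] asks=[#3:3@101 #6:2@102 #4:8@103 #5:7@103]

Answer: 2@103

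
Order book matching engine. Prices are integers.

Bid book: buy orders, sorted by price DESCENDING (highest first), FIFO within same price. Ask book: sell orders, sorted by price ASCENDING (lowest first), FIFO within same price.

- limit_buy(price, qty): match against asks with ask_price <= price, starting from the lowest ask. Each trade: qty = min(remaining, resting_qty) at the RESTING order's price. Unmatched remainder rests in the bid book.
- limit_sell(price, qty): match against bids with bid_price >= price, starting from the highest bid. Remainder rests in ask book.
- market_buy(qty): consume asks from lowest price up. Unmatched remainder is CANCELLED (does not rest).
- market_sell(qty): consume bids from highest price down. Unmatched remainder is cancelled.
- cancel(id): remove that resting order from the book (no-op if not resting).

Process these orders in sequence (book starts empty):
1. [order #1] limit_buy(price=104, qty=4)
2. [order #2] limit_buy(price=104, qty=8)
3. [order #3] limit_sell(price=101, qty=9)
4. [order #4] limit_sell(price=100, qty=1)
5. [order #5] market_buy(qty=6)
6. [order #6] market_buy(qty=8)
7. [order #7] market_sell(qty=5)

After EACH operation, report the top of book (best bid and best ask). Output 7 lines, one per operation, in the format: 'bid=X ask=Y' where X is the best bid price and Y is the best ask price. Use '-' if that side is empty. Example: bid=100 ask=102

Answer: bid=104 ask=-
bid=104 ask=-
bid=104 ask=-
bid=104 ask=-
bid=104 ask=-
bid=104 ask=-
bid=- ask=-

Derivation:
After op 1 [order #1] limit_buy(price=104, qty=4): fills=none; bids=[#1:4@104] asks=[-]
After op 2 [order #2] limit_buy(price=104, qty=8): fills=none; bids=[#1:4@104 #2:8@104] asks=[-]
After op 3 [order #3] limit_sell(price=101, qty=9): fills=#1x#3:4@104 #2x#3:5@104; bids=[#2:3@104] asks=[-]
After op 4 [order #4] limit_sell(price=100, qty=1): fills=#2x#4:1@104; bids=[#2:2@104] asks=[-]
After op 5 [order #5] market_buy(qty=6): fills=none; bids=[#2:2@104] asks=[-]
After op 6 [order #6] market_buy(qty=8): fills=none; bids=[#2:2@104] asks=[-]
After op 7 [order #7] market_sell(qty=5): fills=#2x#7:2@104; bids=[-] asks=[-]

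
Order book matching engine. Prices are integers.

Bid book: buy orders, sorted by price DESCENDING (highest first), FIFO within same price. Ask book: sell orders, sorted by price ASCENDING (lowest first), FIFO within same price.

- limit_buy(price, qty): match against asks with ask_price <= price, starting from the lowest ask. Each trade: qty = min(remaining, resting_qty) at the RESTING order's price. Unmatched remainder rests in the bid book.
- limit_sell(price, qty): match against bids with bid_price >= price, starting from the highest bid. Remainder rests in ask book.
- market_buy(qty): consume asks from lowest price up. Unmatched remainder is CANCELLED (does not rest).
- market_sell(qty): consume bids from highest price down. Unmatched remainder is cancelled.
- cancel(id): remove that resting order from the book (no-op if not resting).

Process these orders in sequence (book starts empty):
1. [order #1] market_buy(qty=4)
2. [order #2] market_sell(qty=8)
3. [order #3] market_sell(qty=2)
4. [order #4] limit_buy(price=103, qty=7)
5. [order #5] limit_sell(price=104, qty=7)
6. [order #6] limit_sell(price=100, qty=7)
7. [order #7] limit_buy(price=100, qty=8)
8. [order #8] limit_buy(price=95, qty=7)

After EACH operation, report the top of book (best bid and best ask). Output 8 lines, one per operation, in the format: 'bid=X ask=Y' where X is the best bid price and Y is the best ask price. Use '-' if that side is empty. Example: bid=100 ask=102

After op 1 [order #1] market_buy(qty=4): fills=none; bids=[-] asks=[-]
After op 2 [order #2] market_sell(qty=8): fills=none; bids=[-] asks=[-]
After op 3 [order #3] market_sell(qty=2): fills=none; bids=[-] asks=[-]
After op 4 [order #4] limit_buy(price=103, qty=7): fills=none; bids=[#4:7@103] asks=[-]
After op 5 [order #5] limit_sell(price=104, qty=7): fills=none; bids=[#4:7@103] asks=[#5:7@104]
After op 6 [order #6] limit_sell(price=100, qty=7): fills=#4x#6:7@103; bids=[-] asks=[#5:7@104]
After op 7 [order #7] limit_buy(price=100, qty=8): fills=none; bids=[#7:8@100] asks=[#5:7@104]
After op 8 [order #8] limit_buy(price=95, qty=7): fills=none; bids=[#7:8@100 #8:7@95] asks=[#5:7@104]

Answer: bid=- ask=-
bid=- ask=-
bid=- ask=-
bid=103 ask=-
bid=103 ask=104
bid=- ask=104
bid=100 ask=104
bid=100 ask=104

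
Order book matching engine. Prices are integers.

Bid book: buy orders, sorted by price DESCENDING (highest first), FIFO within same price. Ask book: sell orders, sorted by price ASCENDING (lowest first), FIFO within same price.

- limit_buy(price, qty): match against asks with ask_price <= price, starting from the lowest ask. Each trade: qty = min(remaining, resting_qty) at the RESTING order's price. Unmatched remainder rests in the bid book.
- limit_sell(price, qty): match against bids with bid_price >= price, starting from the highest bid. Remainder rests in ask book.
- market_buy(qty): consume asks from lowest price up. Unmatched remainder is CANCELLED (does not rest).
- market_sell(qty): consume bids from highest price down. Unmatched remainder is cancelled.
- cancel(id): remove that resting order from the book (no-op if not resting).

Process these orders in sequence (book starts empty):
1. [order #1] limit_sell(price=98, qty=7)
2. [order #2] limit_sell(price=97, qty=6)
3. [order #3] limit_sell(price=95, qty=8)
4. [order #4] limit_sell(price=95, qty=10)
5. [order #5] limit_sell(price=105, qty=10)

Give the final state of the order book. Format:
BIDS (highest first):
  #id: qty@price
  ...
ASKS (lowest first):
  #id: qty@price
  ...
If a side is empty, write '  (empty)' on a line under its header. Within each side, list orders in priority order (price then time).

After op 1 [order #1] limit_sell(price=98, qty=7): fills=none; bids=[-] asks=[#1:7@98]
After op 2 [order #2] limit_sell(price=97, qty=6): fills=none; bids=[-] asks=[#2:6@97 #1:7@98]
After op 3 [order #3] limit_sell(price=95, qty=8): fills=none; bids=[-] asks=[#3:8@95 #2:6@97 #1:7@98]
After op 4 [order #4] limit_sell(price=95, qty=10): fills=none; bids=[-] asks=[#3:8@95 #4:10@95 #2:6@97 #1:7@98]
After op 5 [order #5] limit_sell(price=105, qty=10): fills=none; bids=[-] asks=[#3:8@95 #4:10@95 #2:6@97 #1:7@98 #5:10@105]

Answer: BIDS (highest first):
  (empty)
ASKS (lowest first):
  #3: 8@95
  #4: 10@95
  #2: 6@97
  #1: 7@98
  #5: 10@105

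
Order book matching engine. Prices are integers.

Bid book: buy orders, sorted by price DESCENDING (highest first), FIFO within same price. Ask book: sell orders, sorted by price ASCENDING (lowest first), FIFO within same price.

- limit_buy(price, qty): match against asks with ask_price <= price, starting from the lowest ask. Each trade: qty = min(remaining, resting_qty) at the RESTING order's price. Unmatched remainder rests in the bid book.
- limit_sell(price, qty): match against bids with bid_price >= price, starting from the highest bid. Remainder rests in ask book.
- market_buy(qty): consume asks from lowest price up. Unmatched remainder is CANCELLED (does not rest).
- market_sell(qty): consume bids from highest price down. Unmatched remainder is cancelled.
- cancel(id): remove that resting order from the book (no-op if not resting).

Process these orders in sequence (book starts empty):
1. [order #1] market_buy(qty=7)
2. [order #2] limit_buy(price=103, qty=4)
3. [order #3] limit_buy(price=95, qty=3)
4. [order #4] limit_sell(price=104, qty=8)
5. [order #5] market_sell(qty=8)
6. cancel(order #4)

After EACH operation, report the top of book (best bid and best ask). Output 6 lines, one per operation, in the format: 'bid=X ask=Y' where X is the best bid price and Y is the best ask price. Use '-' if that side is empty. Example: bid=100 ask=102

After op 1 [order #1] market_buy(qty=7): fills=none; bids=[-] asks=[-]
After op 2 [order #2] limit_buy(price=103, qty=4): fills=none; bids=[#2:4@103] asks=[-]
After op 3 [order #3] limit_buy(price=95, qty=3): fills=none; bids=[#2:4@103 #3:3@95] asks=[-]
After op 4 [order #4] limit_sell(price=104, qty=8): fills=none; bids=[#2:4@103 #3:3@95] asks=[#4:8@104]
After op 5 [order #5] market_sell(qty=8): fills=#2x#5:4@103 #3x#5:3@95; bids=[-] asks=[#4:8@104]
After op 6 cancel(order #4): fills=none; bids=[-] asks=[-]

Answer: bid=- ask=-
bid=103 ask=-
bid=103 ask=-
bid=103 ask=104
bid=- ask=104
bid=- ask=-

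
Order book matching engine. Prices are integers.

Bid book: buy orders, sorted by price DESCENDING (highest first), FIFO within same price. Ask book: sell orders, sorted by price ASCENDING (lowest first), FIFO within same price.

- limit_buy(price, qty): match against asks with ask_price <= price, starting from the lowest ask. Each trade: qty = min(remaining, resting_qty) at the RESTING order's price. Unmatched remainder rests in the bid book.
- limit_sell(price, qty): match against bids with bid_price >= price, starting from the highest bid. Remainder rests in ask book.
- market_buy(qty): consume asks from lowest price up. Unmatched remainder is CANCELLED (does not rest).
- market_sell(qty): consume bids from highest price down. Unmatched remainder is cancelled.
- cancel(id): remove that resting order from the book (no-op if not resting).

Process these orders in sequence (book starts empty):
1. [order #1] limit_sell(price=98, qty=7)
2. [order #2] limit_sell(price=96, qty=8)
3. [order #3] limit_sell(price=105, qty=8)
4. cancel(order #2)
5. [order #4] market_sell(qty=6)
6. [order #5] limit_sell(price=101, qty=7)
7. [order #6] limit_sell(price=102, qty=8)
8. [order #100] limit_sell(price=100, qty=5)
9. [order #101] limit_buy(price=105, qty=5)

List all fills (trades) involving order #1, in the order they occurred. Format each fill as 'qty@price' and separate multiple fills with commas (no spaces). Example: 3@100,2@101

After op 1 [order #1] limit_sell(price=98, qty=7): fills=none; bids=[-] asks=[#1:7@98]
After op 2 [order #2] limit_sell(price=96, qty=8): fills=none; bids=[-] asks=[#2:8@96 #1:7@98]
After op 3 [order #3] limit_sell(price=105, qty=8): fills=none; bids=[-] asks=[#2:8@96 #1:7@98 #3:8@105]
After op 4 cancel(order #2): fills=none; bids=[-] asks=[#1:7@98 #3:8@105]
After op 5 [order #4] market_sell(qty=6): fills=none; bids=[-] asks=[#1:7@98 #3:8@105]
After op 6 [order #5] limit_sell(price=101, qty=7): fills=none; bids=[-] asks=[#1:7@98 #5:7@101 #3:8@105]
After op 7 [order #6] limit_sell(price=102, qty=8): fills=none; bids=[-] asks=[#1:7@98 #5:7@101 #6:8@102 #3:8@105]
After op 8 [order #100] limit_sell(price=100, qty=5): fills=none; bids=[-] asks=[#1:7@98 #100:5@100 #5:7@101 #6:8@102 #3:8@105]
After op 9 [order #101] limit_buy(price=105, qty=5): fills=#101x#1:5@98; bids=[-] asks=[#1:2@98 #100:5@100 #5:7@101 #6:8@102 #3:8@105]

Answer: 5@98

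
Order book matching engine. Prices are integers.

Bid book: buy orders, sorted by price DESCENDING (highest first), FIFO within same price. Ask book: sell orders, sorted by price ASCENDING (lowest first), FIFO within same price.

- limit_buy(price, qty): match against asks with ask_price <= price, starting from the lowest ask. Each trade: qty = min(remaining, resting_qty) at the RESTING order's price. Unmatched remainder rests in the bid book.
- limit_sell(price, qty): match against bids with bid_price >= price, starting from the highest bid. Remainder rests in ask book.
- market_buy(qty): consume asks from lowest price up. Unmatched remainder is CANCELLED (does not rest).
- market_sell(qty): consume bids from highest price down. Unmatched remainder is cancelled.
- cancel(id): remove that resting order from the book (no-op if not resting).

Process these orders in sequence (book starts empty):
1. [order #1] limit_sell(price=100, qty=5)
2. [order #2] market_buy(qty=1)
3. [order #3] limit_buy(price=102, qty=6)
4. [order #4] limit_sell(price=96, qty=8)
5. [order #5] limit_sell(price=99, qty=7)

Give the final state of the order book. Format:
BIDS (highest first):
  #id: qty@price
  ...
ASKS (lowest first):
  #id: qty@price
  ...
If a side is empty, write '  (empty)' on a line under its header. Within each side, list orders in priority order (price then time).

After op 1 [order #1] limit_sell(price=100, qty=5): fills=none; bids=[-] asks=[#1:5@100]
After op 2 [order #2] market_buy(qty=1): fills=#2x#1:1@100; bids=[-] asks=[#1:4@100]
After op 3 [order #3] limit_buy(price=102, qty=6): fills=#3x#1:4@100; bids=[#3:2@102] asks=[-]
After op 4 [order #4] limit_sell(price=96, qty=8): fills=#3x#4:2@102; bids=[-] asks=[#4:6@96]
After op 5 [order #5] limit_sell(price=99, qty=7): fills=none; bids=[-] asks=[#4:6@96 #5:7@99]

Answer: BIDS (highest first):
  (empty)
ASKS (lowest first):
  #4: 6@96
  #5: 7@99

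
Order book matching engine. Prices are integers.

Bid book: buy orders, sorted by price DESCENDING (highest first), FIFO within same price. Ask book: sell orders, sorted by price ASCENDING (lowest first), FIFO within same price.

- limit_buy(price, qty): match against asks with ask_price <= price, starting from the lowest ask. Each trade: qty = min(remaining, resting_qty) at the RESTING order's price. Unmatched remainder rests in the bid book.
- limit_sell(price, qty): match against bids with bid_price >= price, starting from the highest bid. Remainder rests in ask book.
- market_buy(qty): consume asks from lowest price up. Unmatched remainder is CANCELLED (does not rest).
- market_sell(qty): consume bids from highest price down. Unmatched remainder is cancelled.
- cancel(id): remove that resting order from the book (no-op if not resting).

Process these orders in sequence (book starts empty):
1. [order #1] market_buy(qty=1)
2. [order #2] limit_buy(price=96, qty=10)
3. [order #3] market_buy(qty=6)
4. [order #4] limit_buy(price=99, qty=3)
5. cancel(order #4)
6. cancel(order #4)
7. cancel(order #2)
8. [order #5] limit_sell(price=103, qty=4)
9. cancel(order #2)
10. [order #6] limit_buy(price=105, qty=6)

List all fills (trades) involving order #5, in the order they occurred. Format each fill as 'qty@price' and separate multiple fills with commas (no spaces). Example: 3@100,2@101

After op 1 [order #1] market_buy(qty=1): fills=none; bids=[-] asks=[-]
After op 2 [order #2] limit_buy(price=96, qty=10): fills=none; bids=[#2:10@96] asks=[-]
After op 3 [order #3] market_buy(qty=6): fills=none; bids=[#2:10@96] asks=[-]
After op 4 [order #4] limit_buy(price=99, qty=3): fills=none; bids=[#4:3@99 #2:10@96] asks=[-]
After op 5 cancel(order #4): fills=none; bids=[#2:10@96] asks=[-]
After op 6 cancel(order #4): fills=none; bids=[#2:10@96] asks=[-]
After op 7 cancel(order #2): fills=none; bids=[-] asks=[-]
After op 8 [order #5] limit_sell(price=103, qty=4): fills=none; bids=[-] asks=[#5:4@103]
After op 9 cancel(order #2): fills=none; bids=[-] asks=[#5:4@103]
After op 10 [order #6] limit_buy(price=105, qty=6): fills=#6x#5:4@103; bids=[#6:2@105] asks=[-]

Answer: 4@103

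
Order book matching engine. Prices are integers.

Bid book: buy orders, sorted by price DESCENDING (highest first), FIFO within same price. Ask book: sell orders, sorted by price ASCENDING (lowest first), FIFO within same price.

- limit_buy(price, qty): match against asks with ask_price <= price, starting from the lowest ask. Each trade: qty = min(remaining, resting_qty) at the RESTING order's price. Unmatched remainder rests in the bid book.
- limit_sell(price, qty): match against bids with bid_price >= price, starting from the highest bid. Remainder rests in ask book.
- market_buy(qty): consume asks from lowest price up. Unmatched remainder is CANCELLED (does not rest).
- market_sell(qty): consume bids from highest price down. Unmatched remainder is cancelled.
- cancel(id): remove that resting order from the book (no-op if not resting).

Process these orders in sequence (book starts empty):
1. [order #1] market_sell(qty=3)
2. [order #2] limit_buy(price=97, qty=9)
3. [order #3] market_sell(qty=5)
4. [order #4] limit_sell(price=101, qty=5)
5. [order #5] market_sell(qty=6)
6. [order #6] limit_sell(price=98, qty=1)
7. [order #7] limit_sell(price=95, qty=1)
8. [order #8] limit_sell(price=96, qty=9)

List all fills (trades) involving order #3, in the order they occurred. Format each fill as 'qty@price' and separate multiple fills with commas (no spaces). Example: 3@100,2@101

After op 1 [order #1] market_sell(qty=3): fills=none; bids=[-] asks=[-]
After op 2 [order #2] limit_buy(price=97, qty=9): fills=none; bids=[#2:9@97] asks=[-]
After op 3 [order #3] market_sell(qty=5): fills=#2x#3:5@97; bids=[#2:4@97] asks=[-]
After op 4 [order #4] limit_sell(price=101, qty=5): fills=none; bids=[#2:4@97] asks=[#4:5@101]
After op 5 [order #5] market_sell(qty=6): fills=#2x#5:4@97; bids=[-] asks=[#4:5@101]
After op 6 [order #6] limit_sell(price=98, qty=1): fills=none; bids=[-] asks=[#6:1@98 #4:5@101]
After op 7 [order #7] limit_sell(price=95, qty=1): fills=none; bids=[-] asks=[#7:1@95 #6:1@98 #4:5@101]
After op 8 [order #8] limit_sell(price=96, qty=9): fills=none; bids=[-] asks=[#7:1@95 #8:9@96 #6:1@98 #4:5@101]

Answer: 5@97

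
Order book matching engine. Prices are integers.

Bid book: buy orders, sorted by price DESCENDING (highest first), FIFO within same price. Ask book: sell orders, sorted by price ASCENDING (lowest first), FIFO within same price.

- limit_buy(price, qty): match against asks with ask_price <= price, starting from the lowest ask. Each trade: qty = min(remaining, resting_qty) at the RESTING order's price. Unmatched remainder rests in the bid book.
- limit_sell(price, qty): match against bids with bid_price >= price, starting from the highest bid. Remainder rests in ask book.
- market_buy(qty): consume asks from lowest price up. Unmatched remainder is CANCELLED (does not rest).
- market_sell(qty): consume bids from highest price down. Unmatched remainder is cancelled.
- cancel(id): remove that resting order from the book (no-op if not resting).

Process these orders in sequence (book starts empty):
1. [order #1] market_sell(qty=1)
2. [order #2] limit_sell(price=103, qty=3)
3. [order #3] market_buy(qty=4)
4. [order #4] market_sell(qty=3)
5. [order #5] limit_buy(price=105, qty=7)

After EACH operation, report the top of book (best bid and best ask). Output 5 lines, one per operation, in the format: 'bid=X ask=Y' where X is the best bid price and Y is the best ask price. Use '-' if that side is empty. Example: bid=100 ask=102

After op 1 [order #1] market_sell(qty=1): fills=none; bids=[-] asks=[-]
After op 2 [order #2] limit_sell(price=103, qty=3): fills=none; bids=[-] asks=[#2:3@103]
After op 3 [order #3] market_buy(qty=4): fills=#3x#2:3@103; bids=[-] asks=[-]
After op 4 [order #4] market_sell(qty=3): fills=none; bids=[-] asks=[-]
After op 5 [order #5] limit_buy(price=105, qty=7): fills=none; bids=[#5:7@105] asks=[-]

Answer: bid=- ask=-
bid=- ask=103
bid=- ask=-
bid=- ask=-
bid=105 ask=-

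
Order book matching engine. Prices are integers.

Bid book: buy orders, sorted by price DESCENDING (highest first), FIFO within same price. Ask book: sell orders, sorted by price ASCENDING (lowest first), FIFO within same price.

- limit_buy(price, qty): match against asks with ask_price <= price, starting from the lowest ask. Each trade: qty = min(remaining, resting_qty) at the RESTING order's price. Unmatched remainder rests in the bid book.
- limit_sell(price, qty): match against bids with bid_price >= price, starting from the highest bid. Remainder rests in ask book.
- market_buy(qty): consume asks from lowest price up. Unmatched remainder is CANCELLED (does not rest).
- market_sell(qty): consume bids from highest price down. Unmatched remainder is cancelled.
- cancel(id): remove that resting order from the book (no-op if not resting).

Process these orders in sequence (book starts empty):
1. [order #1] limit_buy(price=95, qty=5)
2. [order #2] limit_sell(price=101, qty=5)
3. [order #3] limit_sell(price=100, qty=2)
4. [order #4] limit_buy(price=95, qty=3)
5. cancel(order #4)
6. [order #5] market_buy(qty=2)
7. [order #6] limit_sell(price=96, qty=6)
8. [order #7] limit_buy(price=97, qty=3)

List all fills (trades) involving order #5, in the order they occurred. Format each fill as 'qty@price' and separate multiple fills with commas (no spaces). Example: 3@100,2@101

After op 1 [order #1] limit_buy(price=95, qty=5): fills=none; bids=[#1:5@95] asks=[-]
After op 2 [order #2] limit_sell(price=101, qty=5): fills=none; bids=[#1:5@95] asks=[#2:5@101]
After op 3 [order #3] limit_sell(price=100, qty=2): fills=none; bids=[#1:5@95] asks=[#3:2@100 #2:5@101]
After op 4 [order #4] limit_buy(price=95, qty=3): fills=none; bids=[#1:5@95 #4:3@95] asks=[#3:2@100 #2:5@101]
After op 5 cancel(order #4): fills=none; bids=[#1:5@95] asks=[#3:2@100 #2:5@101]
After op 6 [order #5] market_buy(qty=2): fills=#5x#3:2@100; bids=[#1:5@95] asks=[#2:5@101]
After op 7 [order #6] limit_sell(price=96, qty=6): fills=none; bids=[#1:5@95] asks=[#6:6@96 #2:5@101]
After op 8 [order #7] limit_buy(price=97, qty=3): fills=#7x#6:3@96; bids=[#1:5@95] asks=[#6:3@96 #2:5@101]

Answer: 2@100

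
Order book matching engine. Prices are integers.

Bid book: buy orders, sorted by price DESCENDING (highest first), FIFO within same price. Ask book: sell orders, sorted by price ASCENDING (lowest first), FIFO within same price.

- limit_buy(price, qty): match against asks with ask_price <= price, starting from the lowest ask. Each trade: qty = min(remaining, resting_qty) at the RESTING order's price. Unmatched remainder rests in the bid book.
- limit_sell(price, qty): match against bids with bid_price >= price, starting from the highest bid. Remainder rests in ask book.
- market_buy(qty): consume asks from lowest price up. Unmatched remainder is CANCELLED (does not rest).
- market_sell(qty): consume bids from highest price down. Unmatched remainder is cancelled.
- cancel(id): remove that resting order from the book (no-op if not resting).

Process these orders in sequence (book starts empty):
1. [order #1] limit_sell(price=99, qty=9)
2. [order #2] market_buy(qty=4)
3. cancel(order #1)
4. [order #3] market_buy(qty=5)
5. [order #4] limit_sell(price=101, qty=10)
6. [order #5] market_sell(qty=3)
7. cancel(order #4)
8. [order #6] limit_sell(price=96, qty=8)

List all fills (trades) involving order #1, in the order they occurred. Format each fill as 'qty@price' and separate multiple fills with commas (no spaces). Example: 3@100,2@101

Answer: 4@99

Derivation:
After op 1 [order #1] limit_sell(price=99, qty=9): fills=none; bids=[-] asks=[#1:9@99]
After op 2 [order #2] market_buy(qty=4): fills=#2x#1:4@99; bids=[-] asks=[#1:5@99]
After op 3 cancel(order #1): fills=none; bids=[-] asks=[-]
After op 4 [order #3] market_buy(qty=5): fills=none; bids=[-] asks=[-]
After op 5 [order #4] limit_sell(price=101, qty=10): fills=none; bids=[-] asks=[#4:10@101]
After op 6 [order #5] market_sell(qty=3): fills=none; bids=[-] asks=[#4:10@101]
After op 7 cancel(order #4): fills=none; bids=[-] asks=[-]
After op 8 [order #6] limit_sell(price=96, qty=8): fills=none; bids=[-] asks=[#6:8@96]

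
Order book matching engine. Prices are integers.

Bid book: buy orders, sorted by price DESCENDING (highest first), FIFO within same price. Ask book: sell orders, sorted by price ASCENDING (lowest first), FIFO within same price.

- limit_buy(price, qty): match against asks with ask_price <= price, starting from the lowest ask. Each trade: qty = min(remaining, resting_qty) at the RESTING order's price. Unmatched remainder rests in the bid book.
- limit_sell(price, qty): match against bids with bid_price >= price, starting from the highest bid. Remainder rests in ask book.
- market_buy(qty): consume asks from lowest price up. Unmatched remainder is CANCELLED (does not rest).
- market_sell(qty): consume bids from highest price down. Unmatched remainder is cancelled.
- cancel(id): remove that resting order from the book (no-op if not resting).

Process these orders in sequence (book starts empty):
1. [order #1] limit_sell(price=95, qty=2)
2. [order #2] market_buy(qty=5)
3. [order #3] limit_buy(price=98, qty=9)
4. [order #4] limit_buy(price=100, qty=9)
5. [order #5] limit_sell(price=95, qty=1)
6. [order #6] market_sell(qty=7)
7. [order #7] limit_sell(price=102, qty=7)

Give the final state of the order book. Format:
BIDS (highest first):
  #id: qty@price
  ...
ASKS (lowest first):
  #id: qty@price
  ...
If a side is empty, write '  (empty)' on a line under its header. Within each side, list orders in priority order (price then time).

Answer: BIDS (highest first):
  #4: 1@100
  #3: 9@98
ASKS (lowest first):
  #7: 7@102

Derivation:
After op 1 [order #1] limit_sell(price=95, qty=2): fills=none; bids=[-] asks=[#1:2@95]
After op 2 [order #2] market_buy(qty=5): fills=#2x#1:2@95; bids=[-] asks=[-]
After op 3 [order #3] limit_buy(price=98, qty=9): fills=none; bids=[#3:9@98] asks=[-]
After op 4 [order #4] limit_buy(price=100, qty=9): fills=none; bids=[#4:9@100 #3:9@98] asks=[-]
After op 5 [order #5] limit_sell(price=95, qty=1): fills=#4x#5:1@100; bids=[#4:8@100 #3:9@98] asks=[-]
After op 6 [order #6] market_sell(qty=7): fills=#4x#6:7@100; bids=[#4:1@100 #3:9@98] asks=[-]
After op 7 [order #7] limit_sell(price=102, qty=7): fills=none; bids=[#4:1@100 #3:9@98] asks=[#7:7@102]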